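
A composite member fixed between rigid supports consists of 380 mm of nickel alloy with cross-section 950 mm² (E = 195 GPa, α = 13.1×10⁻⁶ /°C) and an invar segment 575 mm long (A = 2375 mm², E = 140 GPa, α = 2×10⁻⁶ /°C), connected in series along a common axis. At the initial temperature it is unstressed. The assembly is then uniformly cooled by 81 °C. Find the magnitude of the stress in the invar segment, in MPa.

σ ≈ 55.3 MPa (tensile)

With the walls removed the bar would change length by δ_free = Σ αᵢΔT Lᵢ = 13.1×10⁻⁶×81×380 + 2×10⁻⁶×81×575 = 0.4964 mm.
The rigid supports impose zero overall length change; the single axial force P common to all segments must satisfy P Σ Lᵢ/(AᵢEᵢ) = δ_free.
Σ Lᵢ/(AᵢEᵢ) = 380/(950×195×10³) + 575/(2375×140×10³) = 3.781×10⁻⁶ mm/N.
P = 0.4964 / 3.781×10⁻⁶ = 131300 N = 131.3 kN, tensile.
σ_{invar} = P / A = 131300 / 2375 = 55.28 MPa.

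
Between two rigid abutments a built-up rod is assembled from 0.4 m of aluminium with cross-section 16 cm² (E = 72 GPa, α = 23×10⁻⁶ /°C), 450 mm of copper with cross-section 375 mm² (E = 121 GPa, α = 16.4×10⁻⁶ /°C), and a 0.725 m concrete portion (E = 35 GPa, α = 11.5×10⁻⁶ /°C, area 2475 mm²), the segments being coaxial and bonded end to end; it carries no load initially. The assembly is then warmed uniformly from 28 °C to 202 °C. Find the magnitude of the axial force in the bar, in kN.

P ≈ 199 kN (compressive)

Free thermal expansion of the whole bar: Σ αᵢΔT Lᵢ = 23×10⁻⁶×174×400 + 16.4×10⁻⁶×174×450 + 11.5×10⁻⁶×174×725 = 4.336 mm.
The rigid supports impose zero overall length change; the single axial force P common to all segments must satisfy P Σ Lᵢ/(AᵢEᵢ) = δ_free.
The series flexibility is Σ Lᵢ/(AᵢEᵢ) = 400/(1600×72×10³) + 450/(375×121×10³) + 725/(2475×35×10³) = 2.176×10⁻⁵ mm/N.
So P = 4.336 / 2.176×10⁻⁵ = 199.3 kN, compressive.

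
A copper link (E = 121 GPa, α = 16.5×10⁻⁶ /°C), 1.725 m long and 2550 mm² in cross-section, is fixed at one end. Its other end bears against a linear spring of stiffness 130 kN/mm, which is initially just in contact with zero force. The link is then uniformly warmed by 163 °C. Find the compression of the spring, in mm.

The unrestrained thermal change is αΔT L = 16.5×10⁻⁶ × 163 × 1725 = 4.639 mm.
Let P be the compressive force at the spring. The link shortens elastically by PL/(AE) and the spring compresses by P/k; together these equal δ_free.
P [ L/(AE) + 1/k ] = δ_free → P [ 1725/(2550×121×10³) + 1/(130×10³) ] = 4.639.
P = 4.639 / 1.328×10⁻⁵ = 349300 N.
Spring compression = P/k = 349300/(130×10³) = 2.687 mm.

δ ≈ 2.69 mm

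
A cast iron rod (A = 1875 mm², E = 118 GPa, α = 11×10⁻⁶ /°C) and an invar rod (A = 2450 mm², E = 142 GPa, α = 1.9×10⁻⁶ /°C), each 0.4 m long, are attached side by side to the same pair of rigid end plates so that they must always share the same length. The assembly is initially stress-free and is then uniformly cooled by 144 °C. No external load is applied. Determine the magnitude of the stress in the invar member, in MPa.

σ ≈ 72.3 MPa (compressive)

The cast iron has the larger α, so on cooling it would change length more than the invar if both were free. The rigid plates force a common final length, so the cast iron is put into tension and the invar into compression, with equal and opposite forces P (no external load).
Equating the net (thermal + elastic) strains gives |α₁ − α₂|·ΔT = P·[1/(A₁E₁) + 1/(A₂E₂)].
|α₁ − α₂|·ΔT = 9.1×10⁻⁶ × 144 = 0.00131.
1/(A₁E₁) + 1/(A₂E₂) = 1/(1875×118×10³) + 1/(2450×142×10³) = 7.394×10⁻⁹ N⁻¹.
P = 0.00131 / 7.394×10⁻⁹ = 177200 N = 177.2 kN.
σ_{invar} = P/A₂ = 177200/2450 = 72.34 MPa, compressive.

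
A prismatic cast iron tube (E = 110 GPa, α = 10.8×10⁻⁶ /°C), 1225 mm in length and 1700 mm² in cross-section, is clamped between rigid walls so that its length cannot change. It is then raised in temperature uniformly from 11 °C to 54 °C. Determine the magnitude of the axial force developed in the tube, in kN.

With zero net strain, σ = E·αΔT = 110 GPa × 10.8×10⁻⁶ × 43 = 51.08 MPa.
Axial force P = σA = 51.08 × 1700 = 86840 N = 86.84 kN, compressive.

P ≈ 86.8 kN (compressive)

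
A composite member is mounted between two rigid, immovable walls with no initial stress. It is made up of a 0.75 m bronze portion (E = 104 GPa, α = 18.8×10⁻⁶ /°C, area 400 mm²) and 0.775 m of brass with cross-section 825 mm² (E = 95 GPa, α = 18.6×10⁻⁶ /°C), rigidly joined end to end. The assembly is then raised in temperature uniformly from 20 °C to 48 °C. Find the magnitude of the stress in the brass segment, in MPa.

σ ≈ 34.7 MPa (compressive)

Free thermal expansion of the whole bar: Σ αᵢΔT Lᵢ = 18.8×10⁻⁶×28×750 + 18.6×10⁻⁶×28×775 = 0.7984 mm.
The rigid supports impose zero overall length change; the single axial force P common to all segments must satisfy P Σ Lᵢ/(AᵢEᵢ) = δ_free.
The series flexibility is Σ Lᵢ/(AᵢEᵢ) = 750/(400×104×10³) + 775/(825×95×10³) = 2.792×10⁻⁵ mm/N.
Hence P = δ_free / Σ(L/AE) = 0.7984/2.792×10⁻⁵ = 28.6 kN (compressive).
σ_{brass} = P / A = 28600 / 825 = 34.67 MPa.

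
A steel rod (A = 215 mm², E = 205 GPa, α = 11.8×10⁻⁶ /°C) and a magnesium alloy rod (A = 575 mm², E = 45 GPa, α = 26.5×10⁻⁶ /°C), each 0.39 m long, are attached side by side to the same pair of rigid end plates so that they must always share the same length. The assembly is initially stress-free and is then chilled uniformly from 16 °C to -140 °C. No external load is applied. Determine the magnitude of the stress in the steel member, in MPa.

Both members must finish at the same length. With the larger α, the magnesium alloy tends to over-contract; the plates restrain it, putting the magnesium alloy in tension and the steel in compression. With no external load the two internal forces are equal and opposite, magnitude P.
Equating the net (thermal + elastic) strains gives |α₁ − α₂|·ΔT = P·[1/(A₁E₁) + 1/(A₂E₂)].
|α₁ − α₂|·ΔT = 14.7×10⁻⁶ × 156 = 0.002293.
1/(A₁E₁) + 1/(A₂E₂) = 1/(215×205×10³) + 1/(575×45×10³) = 6.134×10⁻⁸ N⁻¹.
So P = 0.002293 / 6.134×10⁻⁸ = 37.39 kN.
σ_{steel} = P/A₁ = 37390/215 = 173.9 MPa, compressive.

σ ≈ 174 MPa (compressive)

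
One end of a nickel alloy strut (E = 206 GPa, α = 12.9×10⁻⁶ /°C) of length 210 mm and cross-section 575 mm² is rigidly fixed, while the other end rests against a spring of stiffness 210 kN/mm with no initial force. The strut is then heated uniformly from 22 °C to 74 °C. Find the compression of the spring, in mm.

δ ≈ 0.103 mm

Free thermal expansion: δ_free = αΔT L = 12.9×10⁻⁶ × 52 × 210 = 0.1409 mm.
With a force P in the spring, the elastic change of the strut is PL/(AE) and that of the spring is P/k; compatibility requires their sum to equal δ_free.
So P = δ_free / [L/(AE) + 1/k] = 0.1409 / [ 210/(575×206×10³) + 1/(210×10³) ].
P = 0.1409 / 6.535×10⁻⁶ = 21560 N.
Spring compression = P/k = 21560/(210×10³) = 0.1027 mm.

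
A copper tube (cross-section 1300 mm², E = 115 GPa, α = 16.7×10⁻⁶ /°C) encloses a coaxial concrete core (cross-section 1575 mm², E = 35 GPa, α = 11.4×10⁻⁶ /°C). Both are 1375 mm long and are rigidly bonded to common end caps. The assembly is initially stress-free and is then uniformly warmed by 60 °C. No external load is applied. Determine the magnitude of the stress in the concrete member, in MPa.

σ ≈ 8.13 MPa (tensile)

Both members must finish at the same length. With the larger α, the copper tends to over-expand; the plates restrain it, putting the copper in compression and the concrete in tension. With no external load the two internal forces are equal and opposite, magnitude P.
Compatibility of the two members (thermal + elastic change equal): (α₁ − α₂)ΔT = P·[1/(A₁E₁) + 1/(A₂E₂)].
|α₁ − α₂|·ΔT = 5.3×10⁻⁶ × 60 = 0.000318.
1/(A₁E₁) + 1/(A₂E₂) = 1/(1300×115×10³) + 1/(1575×35×10³) = 2.483×10⁻⁸ N⁻¹.
P = 0.000318 / 2.483×10⁻⁸ = 12810 N = 12.81 kN.
σ_{concrete} = P/A₂ = 12810/1575 = 8.132 MPa, tensile.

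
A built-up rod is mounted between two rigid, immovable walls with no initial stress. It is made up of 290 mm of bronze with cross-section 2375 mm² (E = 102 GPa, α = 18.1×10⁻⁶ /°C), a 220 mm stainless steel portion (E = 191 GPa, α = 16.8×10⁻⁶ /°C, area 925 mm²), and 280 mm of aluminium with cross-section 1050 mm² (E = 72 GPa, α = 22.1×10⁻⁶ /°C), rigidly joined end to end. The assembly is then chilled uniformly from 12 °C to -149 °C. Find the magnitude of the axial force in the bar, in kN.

P ≈ 396 kN (tensile)

With the walls removed the bar would change length by δ_free = Σ αᵢΔT Lᵢ = 18.1×10⁻⁶×161×290 + 16.8×10⁻⁶×161×220 + 22.1×10⁻⁶×161×280 = 2.436 mm.
Since the ends are fixed, an axial force P builds up, equal in every segment, with P · Σ Lᵢ/(AᵢEᵢ) = δ_free.
The series flexibility is Σ Lᵢ/(AᵢEᵢ) = 290/(2375×102×10³) + 220/(925×191×10³) + 280/(1050×72×10³) = 6.146×10⁻⁶ mm/N.
Hence P = δ_free / Σ(L/AE) = 2.436/6.146×10⁻⁶ = 396.4 kN (tensile).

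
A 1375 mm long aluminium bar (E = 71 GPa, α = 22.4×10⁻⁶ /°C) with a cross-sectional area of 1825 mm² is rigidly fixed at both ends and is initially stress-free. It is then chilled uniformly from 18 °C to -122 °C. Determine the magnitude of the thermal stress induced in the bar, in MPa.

σ ≈ 223 MPa (tensile)

The supports are rigid, so the total axial strain is zero. The restrained thermal strain is ε = αΔT = 22.4×10⁻⁶ × 140 = 3136×10⁻⁶.
Hence σ = E·αΔT = 71×10³ × 3136×10⁻⁶ = 222.7 MPa, tensile.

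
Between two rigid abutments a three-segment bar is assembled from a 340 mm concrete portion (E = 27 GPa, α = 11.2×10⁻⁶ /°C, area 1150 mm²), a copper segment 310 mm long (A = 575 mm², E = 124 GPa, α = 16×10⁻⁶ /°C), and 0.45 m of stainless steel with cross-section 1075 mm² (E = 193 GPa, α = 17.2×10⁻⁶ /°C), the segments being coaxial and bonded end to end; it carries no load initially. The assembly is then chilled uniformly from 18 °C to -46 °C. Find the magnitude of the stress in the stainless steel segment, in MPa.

If the supports were absent, the total length change would be Σ αᵢΔT Lᵢ = 11.2×10⁻⁶×64×340 + 16×10⁻⁶×64×310 + 17.2×10⁻⁶×64×450 = 1.057 mm.
The rigid supports impose zero overall length change; the single axial force P common to all segments must satisfy P Σ Lᵢ/(AᵢEᵢ) = δ_free.
Σ Lᵢ/(AᵢEᵢ) = 340/(1150×27×10³) + 310/(575×124×10³) + 450/(1075×193×10³) = 1.747×10⁻⁵ mm/N.
Hence P = δ_free / Σ(L/AE) = 1.057/1.747×10⁻⁵ = 60.49 kN (tensile).
σ_{stainless steel} = P / A = 60490 / 1075 = 56.27 MPa.

σ ≈ 56.3 MPa (tensile)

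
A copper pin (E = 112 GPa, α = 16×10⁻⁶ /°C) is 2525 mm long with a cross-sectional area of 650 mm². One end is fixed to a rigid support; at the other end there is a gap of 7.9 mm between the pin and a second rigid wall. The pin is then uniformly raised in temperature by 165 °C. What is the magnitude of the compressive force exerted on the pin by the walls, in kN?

P ≈ 0 kN

If the wall were absent the pin would grow by αΔT L = 16×10⁻⁶ × 165 × 2525 = 6.666 mm.
This is smaller than the 7.9 mm clearance, so the pin expands freely without reaching the stop — the stress is zero.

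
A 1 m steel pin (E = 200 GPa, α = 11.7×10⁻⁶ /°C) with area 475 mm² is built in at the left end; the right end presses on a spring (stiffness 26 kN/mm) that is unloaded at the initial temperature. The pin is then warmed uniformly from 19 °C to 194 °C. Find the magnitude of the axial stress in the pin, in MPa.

Free thermal expansion: δ_free = αΔT L = 11.7×10⁻⁶ × 175 × 1000 = 2.047 mm.
With a force P in the spring, the elastic change of the pin is PL/(AE) and that of the spring is P/k; compatibility requires their sum to equal δ_free.
P [ L/(AE) + 1/k ] = δ_free → P [ 1000/(475×200×10³) + 1/(26×10³) ] = 2.047.
P = 2.047 / 4.899×10⁻⁵ = 41800 N.
σ = P/A = 41800/475 = 87.99 MPa.

σ ≈ 88 MPa (compressive)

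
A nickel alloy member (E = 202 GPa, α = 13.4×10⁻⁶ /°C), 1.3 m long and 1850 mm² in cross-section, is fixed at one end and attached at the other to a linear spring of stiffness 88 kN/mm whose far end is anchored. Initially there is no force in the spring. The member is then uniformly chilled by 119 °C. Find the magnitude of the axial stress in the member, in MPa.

Free thermal contraction: δ_free = αΔT L = 13.4×10⁻⁶ × 119 × 1300 = 2.073 mm.
Let P be the tensile force in the spring. The member extends elastically by PL/(AE) and the spring stretches by P/k; together these equal δ_free.
So P = δ_free / [L/(AE) + 1/k] = 2.073 / [ 1300/(1850×202×10³) + 1/(88×10³) ].
P = 2.073 / 1.484×10⁻⁵ = 139700 N.
σ = P/A = 139700/1850 = 75.5 MPa.

σ ≈ 75.5 MPa (tensile)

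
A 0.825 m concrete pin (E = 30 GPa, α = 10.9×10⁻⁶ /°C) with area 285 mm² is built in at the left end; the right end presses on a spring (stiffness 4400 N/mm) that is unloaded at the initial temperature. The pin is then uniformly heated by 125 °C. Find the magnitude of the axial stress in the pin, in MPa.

σ ≈ 12.2 MPa (compressive)

Free thermal expansion: δ_free = αΔT L = 10.9×10⁻⁶ × 125 × 825 = 1.124 mm.
With a force P in the spring, the elastic change of the pin is PL/(AE) and that of the spring is P/k; compatibility requires their sum to equal δ_free.
P [ L/(AE) + 1/k ] = δ_free → P [ 825/(285×30×10³) + 1/(4400) ] = 1.124.
P = 1.124 / 0.0003238 = 3472 N.
σ = P/A = 3472/285 = 12.18 MPa.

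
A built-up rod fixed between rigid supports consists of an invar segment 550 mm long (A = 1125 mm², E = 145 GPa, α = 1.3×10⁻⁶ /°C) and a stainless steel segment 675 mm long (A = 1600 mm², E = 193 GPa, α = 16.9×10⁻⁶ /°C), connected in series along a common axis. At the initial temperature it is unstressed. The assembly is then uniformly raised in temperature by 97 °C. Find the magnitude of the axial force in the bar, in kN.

P ≈ 212 kN (compressive)

Free thermal expansion of the whole bar: Σ αᵢΔT Lᵢ = 1.3×10⁻⁶×97×550 + 16.9×10⁻⁶×97×675 = 1.176 mm.
Since the ends are fixed, an axial force P builds up, equal in every segment, with P · Σ Lᵢ/(AᵢEᵢ) = δ_free.
Σ Lᵢ/(AᵢEᵢ) = 550/(1125×145×10³) + 675/(1600×193×10³) = 5.558×10⁻⁶ mm/N.
So P = 1.176 / 5.558×10⁻⁶ = 211.6 kN, compressive.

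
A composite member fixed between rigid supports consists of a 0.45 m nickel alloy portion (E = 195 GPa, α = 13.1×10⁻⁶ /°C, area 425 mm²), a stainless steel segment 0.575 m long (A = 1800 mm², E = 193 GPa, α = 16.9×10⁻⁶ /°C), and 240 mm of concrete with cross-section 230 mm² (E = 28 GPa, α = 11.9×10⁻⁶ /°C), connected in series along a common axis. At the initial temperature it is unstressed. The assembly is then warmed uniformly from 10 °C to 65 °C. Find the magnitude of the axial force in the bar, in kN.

P ≈ 22.9 kN (compressive)

Free thermal expansion of the whole bar: Σ αᵢΔT Lᵢ = 13.1×10⁻⁶×55×450 + 16.9×10⁻⁶×55×575 + 11.9×10⁻⁶×55×240 = 1.016 mm.
The walls prevent any net length change, so an axial force P (same in every segment) develops. Compatibility: P · Σ Lᵢ/(AᵢEᵢ) = δ_free.
Σ Lᵢ/(AᵢEᵢ) = 450/(425×195×10³) + 575/(1800×193×10³) + 240/(230×28×10³) = 4.435×10⁻⁵ mm/N.
Hence P = δ_free / Σ(L/AE) = 1.016/4.435×10⁻⁵ = 22.9 kN (compressive).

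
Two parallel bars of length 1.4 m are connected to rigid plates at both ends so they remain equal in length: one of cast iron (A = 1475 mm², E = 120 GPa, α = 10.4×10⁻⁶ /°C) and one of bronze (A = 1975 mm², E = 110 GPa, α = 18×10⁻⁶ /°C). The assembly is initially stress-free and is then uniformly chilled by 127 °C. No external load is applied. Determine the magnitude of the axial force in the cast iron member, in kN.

Equilibrium of a rigid end plate with no external load gives equal and opposite internal forces ±P in the two members. Since α_{bronze} > α_{cast iron}, cooling drives the bronze into tension and the cast iron into compression.
Compatibility of the two members (thermal + elastic change equal): (α₁ − α₂)ΔT = P·[1/(A₁E₁) + 1/(A₂E₂)].
|α₁ − α₂|·ΔT = 7.6×10⁻⁶ × 127 = 0.0009652.
1/(A₁E₁) + 1/(A₂E₂) = 1/(1475×120×10³) + 1/(1975×110×10³) = 1.025×10⁻⁸ N⁻¹.
P = 0.0009652 / 1.025×10⁻⁸ = 94140 N = 94.14 kN.

P ≈ 94.1 kN (compressive in the cast iron)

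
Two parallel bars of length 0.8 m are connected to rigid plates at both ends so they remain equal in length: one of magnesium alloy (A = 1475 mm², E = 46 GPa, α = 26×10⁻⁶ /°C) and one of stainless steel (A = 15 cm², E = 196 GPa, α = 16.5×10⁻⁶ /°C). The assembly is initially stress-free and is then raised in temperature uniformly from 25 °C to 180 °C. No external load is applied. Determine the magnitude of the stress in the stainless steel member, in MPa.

σ ≈ 54.1 MPa (tensile)

Equilibrium of a rigid end plate with no external load gives equal and opposite internal forces ±P in the two members. Since α_{magnesium alloy} > α_{stainless steel}, heating drives the magnesium alloy into compression and the stainless steel into tension.
Compatibility of the two members (thermal + elastic change equal): (α₁ − α₂)ΔT = P·[1/(A₁E₁) + 1/(A₂E₂)].
|α₁ − α₂|·ΔT = 9.5×10⁻⁶ × 155 = 0.001472.
1/(A₁E₁) + 1/(A₂E₂) = 1/(1475×46×10³) + 1/(1500×196×10³) = 1.814×10⁻⁸ N⁻¹.
P = 0.001472 / 1.814×10⁻⁸ = 81180 N = 81.18 kN.
σ_{stainless steel} = P/A₂ = 81180/1500 = 54.12 MPa, tensile.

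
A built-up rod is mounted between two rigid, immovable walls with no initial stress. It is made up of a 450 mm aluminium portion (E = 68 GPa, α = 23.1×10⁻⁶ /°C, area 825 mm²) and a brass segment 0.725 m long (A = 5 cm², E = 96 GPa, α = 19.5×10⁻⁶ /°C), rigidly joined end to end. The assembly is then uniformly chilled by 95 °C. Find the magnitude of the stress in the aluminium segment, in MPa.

Free thermal contraction of the whole bar: Σ αᵢΔT Lᵢ = 23.1×10⁻⁶×95×450 + 19.5×10⁻⁶×95×725 = 2.331 mm.
The walls prevent any net length change, so an axial force P (same in every segment) develops. Compatibility: P · Σ Lᵢ/(AᵢEᵢ) = δ_free.
Σ Lᵢ/(AᵢEᵢ) = 450/(825×68×10³) + 725/(500×96×10³) = 2.313×10⁻⁵ mm/N.
P = 2.331 / 2.313×10⁻⁵ = 100800 N = 100.8 kN, tensile.
σ_{aluminium} = P / A = 100800 / 825 = 122.2 MPa.

σ ≈ 122 MPa (tensile)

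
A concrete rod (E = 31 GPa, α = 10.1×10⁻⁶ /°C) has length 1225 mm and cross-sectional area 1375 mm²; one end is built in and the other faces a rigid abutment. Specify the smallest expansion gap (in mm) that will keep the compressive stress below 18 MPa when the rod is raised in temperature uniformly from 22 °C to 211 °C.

g ≈ 1.63 mm

Free expansion if unrestrained: δ_free = αΔT L = 10.1×10⁻⁶ × 189 × 1225 = 2.338 mm.
At the allowable stress the elastic shortening the wall may impose is σL/E = 18 × 1225 / (31×10³) = 0.7113 mm.
So the gap has to take up the difference, g_min = δ_free − σL/E = 2.338 − 0.7113 = 1.627 mm.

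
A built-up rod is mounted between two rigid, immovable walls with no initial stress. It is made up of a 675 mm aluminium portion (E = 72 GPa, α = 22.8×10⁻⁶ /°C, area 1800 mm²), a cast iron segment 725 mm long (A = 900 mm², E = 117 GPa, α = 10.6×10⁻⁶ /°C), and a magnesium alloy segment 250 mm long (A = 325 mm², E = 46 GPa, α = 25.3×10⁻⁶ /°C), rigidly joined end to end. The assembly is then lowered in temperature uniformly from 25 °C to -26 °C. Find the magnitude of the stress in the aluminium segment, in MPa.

σ ≈ 28.9 MPa (tensile)

If the supports were absent, the total length change would be Σ αᵢΔT Lᵢ = 22.8×10⁻⁶×51×675 + 10.6×10⁻⁶×51×725 + 25.3×10⁻⁶×51×250 = 1.499 mm.
The rigid supports impose zero overall length change; the single axial force P common to all segments must satisfy P Σ Lᵢ/(AᵢEᵢ) = δ_free.
The series flexibility is Σ Lᵢ/(AᵢEᵢ) = 675/(1800×72×10³) + 725/(900×117×10³) + 250/(325×46×10³) = 2.882×10⁻⁵ mm/N.
So P = 1.499 / 2.882×10⁻⁵ = 52.03 kN, tensile.
σ_{aluminium} = P / A = 52030 / 1800 = 28.91 MPa.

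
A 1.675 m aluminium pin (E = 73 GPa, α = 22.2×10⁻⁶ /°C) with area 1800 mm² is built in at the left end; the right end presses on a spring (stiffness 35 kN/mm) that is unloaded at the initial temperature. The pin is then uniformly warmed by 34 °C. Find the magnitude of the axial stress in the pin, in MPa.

The unrestrained thermal change is αΔT L = 22.2×10⁻⁶ × 34 × 1675 = 1.264 mm.
With a force P in the spring, the elastic change of the pin is PL/(AE) and that of the spring is P/k; compatibility requires their sum to equal δ_free.
P [ L/(AE) + 1/k ] = δ_free → P [ 1675/(1800×73×10³) + 1/(35×10³) ] = 1.264.
P = 1.264 / 4.132×10⁻⁵ = 30600 N.
σ = P/A = 30600/1800 = 17 MPa.

σ ≈ 17 MPa (compressive)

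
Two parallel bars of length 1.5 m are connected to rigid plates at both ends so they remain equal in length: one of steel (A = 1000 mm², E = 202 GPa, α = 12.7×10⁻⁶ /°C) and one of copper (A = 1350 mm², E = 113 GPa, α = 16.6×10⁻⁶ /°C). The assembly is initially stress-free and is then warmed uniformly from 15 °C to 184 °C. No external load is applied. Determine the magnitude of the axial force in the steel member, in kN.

Both members must finish at the same length. With the larger α, the copper tends to over-expand; the plates restrain it, putting the copper in compression and the steel in tension. With no external load the two internal forces are equal and opposite, magnitude P.
Setting the final lengths equal and cancelling L: (α₁ − α₂)ΔT = P/(A₁E₁) + P/(A₂E₂).
|α₁ − α₂|·ΔT = 3.9×10⁻⁶ × 169 = 0.0006591.
1/(A₁E₁) + 1/(A₂E₂) = 1/(1000×202×10³) + 1/(1350×113×10³) = 1.151×10⁻⁸ N⁻¹.
P = 0.0006591 / 1.151×10⁻⁸ = 57280 N = 57.28 kN.

P ≈ 57.3 kN (tensile in the steel)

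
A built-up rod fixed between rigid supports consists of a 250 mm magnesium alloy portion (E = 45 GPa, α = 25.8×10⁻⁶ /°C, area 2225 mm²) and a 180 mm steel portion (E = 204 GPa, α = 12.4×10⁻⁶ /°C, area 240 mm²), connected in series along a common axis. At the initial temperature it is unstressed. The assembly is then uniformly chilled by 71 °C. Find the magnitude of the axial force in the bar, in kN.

P ≈ 99.9 kN (tensile)

Free thermal contraction of the whole bar: Σ αᵢΔT Lᵢ = 25.8×10⁻⁶×71×250 + 12.4×10⁻⁶×71×180 = 0.6164 mm.
Since the ends are fixed, an axial force P builds up, equal in every segment, with P · Σ Lᵢ/(AᵢEᵢ) = δ_free.
The series flexibility is Σ Lᵢ/(AᵢEᵢ) = 250/(2225×45×10³) + 180/(240×204×10³) = 6.173×10⁻⁶ mm/N.
Hence P = δ_free / Σ(L/AE) = 0.6164/6.173×10⁻⁶ = 99.85 kN (tensile).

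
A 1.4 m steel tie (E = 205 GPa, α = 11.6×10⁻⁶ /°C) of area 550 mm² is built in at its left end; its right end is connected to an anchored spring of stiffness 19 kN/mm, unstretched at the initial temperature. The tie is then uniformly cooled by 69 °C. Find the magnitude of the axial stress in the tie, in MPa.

If the spring were absent the tie would shorten by αΔT L = 11.6×10⁻⁶ × 69 × 1400 = 1.121 mm.
Let P be the tensile force in the spring. The tie extends elastically by PL/(AE) and the spring stretches by P/k; together these equal δ_free.
So P = δ_free / [L/(AE) + 1/k] = 1.121 / [ 1400/(550×205×10³) + 1/(19×10³) ].
P = 1.121 / 6.505×10⁻⁵ = 17230 N.
σ = P/A = 17230/550 = 31.32 MPa.

σ ≈ 31.3 MPa (tensile)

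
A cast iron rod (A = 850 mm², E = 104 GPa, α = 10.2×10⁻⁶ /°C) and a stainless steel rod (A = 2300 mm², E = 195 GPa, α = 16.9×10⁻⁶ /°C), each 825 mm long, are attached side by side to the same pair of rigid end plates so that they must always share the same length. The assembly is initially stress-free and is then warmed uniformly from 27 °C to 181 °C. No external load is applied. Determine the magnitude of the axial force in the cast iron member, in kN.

Both members must finish at the same length. With the larger α, the stainless steel tends to over-expand; the plates restrain it, putting the stainless steel in compression and the cast iron in tension. With no external load the two internal forces are equal and opposite, magnitude P.
Setting the final lengths equal and cancelling L: (α₁ − α₂)ΔT = P/(A₁E₁) + P/(A₂E₂).
|α₁ − α₂|·ΔT = 6.7×10⁻⁶ × 154 = 0.001032.
1/(A₁E₁) + 1/(A₂E₂) = 1/(850×104×10³) + 1/(2300×195×10³) = 1.354×10⁻⁸ N⁻¹.
So P = 0.001032 / 1.354×10⁻⁸ = 76.19 kN.

P ≈ 76.2 kN (tensile in the cast iron)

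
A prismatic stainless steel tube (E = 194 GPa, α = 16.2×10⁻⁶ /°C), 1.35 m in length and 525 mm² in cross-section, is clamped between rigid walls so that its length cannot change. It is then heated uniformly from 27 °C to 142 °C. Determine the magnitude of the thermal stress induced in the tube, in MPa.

The supports are rigid, so the total axial strain is zero. The restrained thermal strain is ε = αΔT = 16.2×10⁻⁶ × 115 = 1863×10⁻⁶.
σ = EαΔT = 194×10³ × 16.2×10⁻⁶ × 115 = 361.4 MPa (compressive; the tube is trying to expand).

σ ≈ 361 MPa (compressive)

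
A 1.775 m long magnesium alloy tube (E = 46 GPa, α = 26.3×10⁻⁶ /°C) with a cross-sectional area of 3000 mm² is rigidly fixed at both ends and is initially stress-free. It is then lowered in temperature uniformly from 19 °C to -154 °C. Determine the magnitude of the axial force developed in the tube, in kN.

Full restraint means ε = 0, so the stress is σ = EαΔT = 46×10³ × 26.3×10⁻⁶ × 173 = 209.3 MPa.
Then P = σA = 209.3 × 3000 mm² = 627.9 kN, tensile.

P ≈ 628 kN (tensile)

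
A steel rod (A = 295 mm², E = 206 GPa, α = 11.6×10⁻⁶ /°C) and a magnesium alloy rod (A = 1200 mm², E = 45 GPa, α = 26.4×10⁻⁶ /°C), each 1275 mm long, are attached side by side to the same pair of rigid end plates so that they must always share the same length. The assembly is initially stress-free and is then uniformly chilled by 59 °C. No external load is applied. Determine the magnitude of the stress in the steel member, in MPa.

Equilibrium of a rigid end plate with no external load gives equal and opposite internal forces ±P in the two members. Since α_{magnesium alloy} > α_{steel}, cooling drives the magnesium alloy into tension and the steel into compression.
Setting the final lengths equal and cancelling L: (α₁ − α₂)ΔT = P/(A₁E₁) + P/(A₂E₂).
|α₁ − α₂|·ΔT = 14.8×10⁻⁶ × 59 = 0.0008732.
1/(A₁E₁) + 1/(A₂E₂) = 1/(295×206×10³) + 1/(1200×45×10³) = 3.497×10⁻⁸ N⁻¹.
P = 0.0008732 / 3.497×10⁻⁸ = 24970 N = 24.97 kN.
σ_{steel} = P/A₁ = 24970/295 = 84.63 MPa, compressive.

σ ≈ 84.6 MPa (compressive)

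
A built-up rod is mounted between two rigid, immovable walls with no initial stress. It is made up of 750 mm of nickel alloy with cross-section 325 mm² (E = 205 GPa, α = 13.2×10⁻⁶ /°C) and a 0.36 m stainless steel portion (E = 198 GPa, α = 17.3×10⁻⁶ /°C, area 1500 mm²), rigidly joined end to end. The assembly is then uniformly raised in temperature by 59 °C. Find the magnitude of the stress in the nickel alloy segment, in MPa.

Free thermal expansion of the whole bar: Σ αᵢΔT Lᵢ = 13.2×10⁻⁶×59×750 + 17.3×10⁻⁶×59×360 = 0.9516 mm.
Since the ends are fixed, an axial force P builds up, equal in every segment, with P · Σ Lᵢ/(AᵢEᵢ) = δ_free.
Σ Lᵢ/(AᵢEᵢ) = 750/(325×205×10³) + 360/(1500×198×10³) = 1.247×10⁻⁵ mm/N.
P = 0.9516 / 1.247×10⁻⁵ = 76310 N = 76.31 kN, compressive.
σ_{nickel alloy} = P / A = 76310 / 325 = 234.8 MPa.

σ ≈ 235 MPa (compressive)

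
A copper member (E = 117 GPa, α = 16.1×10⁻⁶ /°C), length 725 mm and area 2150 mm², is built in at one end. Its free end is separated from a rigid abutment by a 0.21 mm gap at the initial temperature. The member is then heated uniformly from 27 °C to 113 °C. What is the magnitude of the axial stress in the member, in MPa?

Free thermal elongation = αΔT L = 16.1×10⁻⁶ × 86 × 725 = 1.004 mm.
The gap closes (δ_free > 0.21 mm) and the wall then resists a further 1.004 − 0.21 = 0.7938 mm of expansion.
Compatibility: PL/(AE) = 0.7938 mm, so σ = P/A = E × (0.7938/725) = 128.1 MPa.

σ ≈ 128 MPa (compressive)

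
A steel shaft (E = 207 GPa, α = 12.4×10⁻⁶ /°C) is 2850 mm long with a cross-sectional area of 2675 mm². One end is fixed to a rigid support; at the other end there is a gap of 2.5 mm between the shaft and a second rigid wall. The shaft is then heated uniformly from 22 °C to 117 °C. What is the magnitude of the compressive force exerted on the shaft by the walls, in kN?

P ≈ 167 kN

Free thermal elongation = αΔT L = 12.4×10⁻⁶ × 95 × 2850 = 3.357 mm.
The gap closes (δ_free > 2.5 mm) and the wall then resists a further 3.357 − 2.5 = 0.8573 mm of expansion.
That suppressed elongation corresponds to σ = E·Δ/L = 207×10³ × 0.8573/2850 = 62.27 MPa.
Force on the wall = σA = 62.27 × 2675 mm² = 166.6 kN.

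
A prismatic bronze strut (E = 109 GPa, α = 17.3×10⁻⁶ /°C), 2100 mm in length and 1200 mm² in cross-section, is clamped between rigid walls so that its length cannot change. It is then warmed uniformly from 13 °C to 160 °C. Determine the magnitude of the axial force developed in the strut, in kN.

With zero net strain, σ = E·αΔT = 109 GPa × 17.3×10⁻⁶ × 147 = 277.2 MPa.
Axial force P = σA = 277.2 × 1200 = 332600 N = 332.6 kN, compressive.

P ≈ 333 kN (compressive)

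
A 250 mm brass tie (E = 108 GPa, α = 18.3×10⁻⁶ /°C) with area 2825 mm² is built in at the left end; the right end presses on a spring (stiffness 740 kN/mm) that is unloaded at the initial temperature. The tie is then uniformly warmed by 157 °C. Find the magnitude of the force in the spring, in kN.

The unrestrained thermal change is αΔT L = 18.3×10⁻⁶ × 157 × 250 = 0.7183 mm.
With a force P in the spring, the elastic change of the tie is PL/(AE) and that of the spring is P/k; compatibility requires their sum to equal δ_free.
So P = δ_free / [L/(AE) + 1/k] = 0.7183 / [ 250/(2825×108×10³) + 1/(740×10³) ].
P = 0.7183 / 2.171×10⁻⁶ = 330900 N.

P ≈ 331 kN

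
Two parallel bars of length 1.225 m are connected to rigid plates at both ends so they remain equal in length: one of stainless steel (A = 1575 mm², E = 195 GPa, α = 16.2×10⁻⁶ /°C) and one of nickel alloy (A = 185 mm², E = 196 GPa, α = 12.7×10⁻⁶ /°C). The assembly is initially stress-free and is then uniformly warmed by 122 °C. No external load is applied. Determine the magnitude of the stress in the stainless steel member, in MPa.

σ ≈ 8.79 MPa (compressive)

Equilibrium of a rigid end plate with no external load gives equal and opposite internal forces ±P in the two members. Since α_{stainless steel} > α_{nickel alloy}, heating drives the stainless steel into compression and the nickel alloy into tension.
Equating the net (thermal + elastic) strains gives |α₁ − α₂|·ΔT = P·[1/(A₁E₁) + 1/(A₂E₂)].
|α₁ − α₂|·ΔT = 3.5×10⁻⁶ × 122 = 0.000427.
1/(A₁E₁) + 1/(A₂E₂) = 1/(1575×195×10³) + 1/(185×196×10³) = 3.083×10⁻⁸ N⁻¹.
So P = 0.000427 / 3.083×10⁻⁸ = 13.85 kN.
σ_{stainless steel} = P/A₁ = 13850/1575 = 8.792 MPa, compressive.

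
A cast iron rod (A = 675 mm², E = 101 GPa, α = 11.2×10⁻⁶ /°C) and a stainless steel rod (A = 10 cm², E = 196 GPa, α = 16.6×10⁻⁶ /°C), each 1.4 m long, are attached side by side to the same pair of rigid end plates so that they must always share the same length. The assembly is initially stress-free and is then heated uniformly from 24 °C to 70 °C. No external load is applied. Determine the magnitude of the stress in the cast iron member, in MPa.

σ ≈ 18.6 MPa (tensile)

Equilibrium of a rigid end plate with no external load gives equal and opposite internal forces ±P in the two members. Since α_{stainless steel} > α_{cast iron}, heating drives the stainless steel into compression and the cast iron into tension.
Setting the final lengths equal and cancelling L: (α₁ − α₂)ΔT = P/(A₁E₁) + P/(A₂E₂).
|α₁ − α₂|·ΔT = 5.4×10⁻⁶ × 46 = 0.0002484.
1/(A₁E₁) + 1/(A₂E₂) = 1/(675×101×10³) + 1/(1000×196×10³) = 1.977×10⁻⁸ N⁻¹.
P = 0.0002484 / 1.977×10⁻⁸ = 12560 N = 12.56 kN.
σ_{cast iron} = P/A₁ = 12560/675 = 18.61 MPa, tensile.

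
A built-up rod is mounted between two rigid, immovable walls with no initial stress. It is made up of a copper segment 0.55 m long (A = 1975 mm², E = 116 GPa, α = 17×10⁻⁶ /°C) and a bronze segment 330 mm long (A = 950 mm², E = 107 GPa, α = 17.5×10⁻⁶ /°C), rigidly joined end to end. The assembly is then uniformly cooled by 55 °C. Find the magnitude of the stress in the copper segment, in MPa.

With the walls removed the bar would change length by δ_free = Σ αᵢΔT Lᵢ = 17×10⁻⁶×55×550 + 17.5×10⁻⁶×55×330 = 0.8319 mm.
The rigid supports impose zero overall length change; the single axial force P common to all segments must satisfy P Σ Lᵢ/(AᵢEᵢ) = δ_free.
The series flexibility is Σ Lᵢ/(AᵢEᵢ) = 550/(1975×116×10³) + 330/(950×107×10³) = 5.647×10⁻⁶ mm/N.
Hence P = δ_free / Σ(L/AE) = 0.8319/5.647×10⁻⁶ = 147.3 kN (tensile).
σ_{copper} = P / A = 147300 / 1975 = 74.59 MPa.

σ ≈ 74.6 MPa (tensile)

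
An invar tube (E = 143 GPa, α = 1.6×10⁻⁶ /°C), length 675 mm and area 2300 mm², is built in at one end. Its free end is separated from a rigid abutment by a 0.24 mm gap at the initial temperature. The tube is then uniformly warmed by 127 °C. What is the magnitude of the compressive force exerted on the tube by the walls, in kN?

P ≈ 0 kN

Free thermal elongation = αΔT L = 1.6×10⁻⁶ × 127 × 675 = 0.1372 mm.
Since δ_free = 0.137 mm is less than the 0.24 mm gap, the tube never touches the wall. No axial force develops.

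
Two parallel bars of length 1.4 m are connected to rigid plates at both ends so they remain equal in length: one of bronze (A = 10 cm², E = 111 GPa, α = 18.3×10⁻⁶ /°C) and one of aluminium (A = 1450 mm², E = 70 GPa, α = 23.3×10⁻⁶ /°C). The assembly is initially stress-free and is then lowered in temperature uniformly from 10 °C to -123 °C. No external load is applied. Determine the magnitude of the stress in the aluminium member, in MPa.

σ ≈ 24.3 MPa (tensile)

Equilibrium of a rigid end plate with no external load gives equal and opposite internal forces ±P in the two members. Since α_{aluminium} > α_{bronze}, cooling drives the aluminium into tension and the bronze into compression.
Setting the final lengths equal and cancelling L: (α₁ − α₂)ΔT = P/(A₁E₁) + P/(A₂E₂).
|α₁ − α₂|·ΔT = 5×10⁻⁶ × 133 = 0.000665.
1/(A₁E₁) + 1/(A₂E₂) = 1/(1000×111×10³) + 1/(1450×70×10³) = 1.886×10⁻⁸ N⁻¹.
So P = 0.000665 / 1.886×10⁻⁸ = 35.26 kN.
σ_{aluminium} = P/A₂ = 35260/1450 = 24.32 MPa, tensile.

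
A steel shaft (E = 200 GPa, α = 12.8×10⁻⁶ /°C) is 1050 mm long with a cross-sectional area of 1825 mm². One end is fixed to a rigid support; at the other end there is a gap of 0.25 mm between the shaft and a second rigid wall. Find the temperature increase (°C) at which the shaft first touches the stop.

ΔT ≈ 18.6 °C

The gap closes when αΔT L = 0.25 mm, since the shaft is still unstressed at that instant.
ΔT = 0.25 / (12.8×10⁻⁶ × 1050) = 18.6 °C.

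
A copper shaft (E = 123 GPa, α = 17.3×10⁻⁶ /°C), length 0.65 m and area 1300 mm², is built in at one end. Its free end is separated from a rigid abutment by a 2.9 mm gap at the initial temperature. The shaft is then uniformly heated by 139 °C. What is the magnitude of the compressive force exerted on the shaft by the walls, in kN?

If the wall were absent the shaft would grow by αΔT L = 17.3×10⁻⁶ × 139 × 650 = 1.563 mm.
This is smaller than the 2.9 mm clearance, so the shaft expands freely without reaching the stop — the stress is zero.

P ≈ 0 kN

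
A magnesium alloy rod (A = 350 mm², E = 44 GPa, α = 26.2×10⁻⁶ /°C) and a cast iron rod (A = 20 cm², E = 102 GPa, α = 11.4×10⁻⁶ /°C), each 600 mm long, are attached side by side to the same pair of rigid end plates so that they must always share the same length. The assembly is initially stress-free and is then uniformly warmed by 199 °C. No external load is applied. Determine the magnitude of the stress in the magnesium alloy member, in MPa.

Equilibrium of a rigid end plate with no external load gives equal and opposite internal forces ±P in the two members. Since α_{magnesium alloy} > α_{cast iron}, heating drives the magnesium alloy into compression and the cast iron into tension.
Setting the final lengths equal and cancelling L: (α₁ − α₂)ΔT = P/(A₁E₁) + P/(A₂E₂).
|α₁ − α₂|·ΔT = 14.8×10⁻⁶ × 199 = 0.002945.
1/(A₁E₁) + 1/(A₂E₂) = 1/(350×44×10³) + 1/(2000×102×10³) = 6.984×10⁻⁸ N⁻¹.
So P = 0.002945 / 6.984×10⁻⁸ = 42.17 kN.
σ_{magnesium alloy} = P/A₁ = 42170/350 = 120.5 MPa, compressive.

σ ≈ 120 MPa (compressive)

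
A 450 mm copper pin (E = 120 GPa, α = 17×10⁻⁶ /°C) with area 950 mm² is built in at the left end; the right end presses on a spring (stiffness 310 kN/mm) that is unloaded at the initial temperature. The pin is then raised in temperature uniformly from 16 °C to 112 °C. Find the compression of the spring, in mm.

The unrestrained thermal change is αΔT L = 17×10⁻⁶ × 96 × 450 = 0.7344 mm.
With a force P in the spring, the elastic change of the pin is PL/(AE) and that of the spring is P/k; compatibility requires their sum to equal δ_free.
So P = δ_free / [L/(AE) + 1/k] = 0.7344 / [ 450/(950×120×10³) + 1/(310×10³) ].
P = 0.7344 / 7.173×10⁻⁶ = 102400 N.
Spring compression = P/k = 102400/(310×10³) = 0.3303 mm.

δ ≈ 0.33 mm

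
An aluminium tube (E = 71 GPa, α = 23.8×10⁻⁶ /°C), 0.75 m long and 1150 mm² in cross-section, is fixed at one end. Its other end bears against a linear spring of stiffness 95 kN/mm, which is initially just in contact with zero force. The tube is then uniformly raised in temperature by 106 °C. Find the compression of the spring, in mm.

δ ≈ 1.01 mm

The unrestrained thermal change is αΔT L = 23.8×10⁻⁶ × 106 × 750 = 1.892 mm.
With a force P in the spring, the elastic change of the tube is PL/(AE) and that of the spring is P/k; compatibility requires their sum to equal δ_free.
P [ L/(AE) + 1/k ] = δ_free → P [ 750/(1150×71×10³) + 1/(95×10³) ] = 1.892.
P = 1.892 / 1.971×10⁻⁵ = 95990 N.
Spring compression = P/k = 95990/(95×10³) = 1.01 mm.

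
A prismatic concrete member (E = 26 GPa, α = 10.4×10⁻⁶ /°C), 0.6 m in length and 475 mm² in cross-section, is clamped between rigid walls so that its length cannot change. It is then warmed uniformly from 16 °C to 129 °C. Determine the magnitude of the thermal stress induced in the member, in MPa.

Because both ends are immovable the net strain is zero, and the suppressed thermal strain is αΔT = 10.4×10⁻⁶ × 113 = 1175.2×10⁻⁶.
Hence σ = E·αΔT = 26×10³ × 1175.2×10⁻⁶ = 30.56 MPa, compressive.

σ ≈ 30.6 MPa (compressive)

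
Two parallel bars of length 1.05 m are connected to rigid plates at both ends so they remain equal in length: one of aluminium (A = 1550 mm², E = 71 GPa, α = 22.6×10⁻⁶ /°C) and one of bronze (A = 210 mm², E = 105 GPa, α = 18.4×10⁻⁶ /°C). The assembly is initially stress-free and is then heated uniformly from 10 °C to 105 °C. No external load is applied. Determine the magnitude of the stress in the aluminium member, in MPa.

σ ≈ 4.73 MPa (compressive)

The aluminium has the larger α, so on heating it would change length more than the bronze if both were free. The rigid plates force a common final length, so the aluminium is put into compression and the bronze into tension, with equal and opposite forces P (no external load).
Setting the final lengths equal and cancelling L: (α₁ − α₂)ΔT = P/(A₁E₁) + P/(A₂E₂).
|α₁ − α₂|·ΔT = 4.2×10⁻⁶ × 95 = 0.000399.
1/(A₁E₁) + 1/(A₂E₂) = 1/(1550×71×10³) + 1/(210×105×10³) = 5.444×10⁻⁸ N⁻¹.
P = 0.000399 / 5.444×10⁻⁸ = 7329 N = 7.329 kN.
σ_{aluminium} = P/A₁ = 7329/1550 = 4.729 MPa, compressive.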